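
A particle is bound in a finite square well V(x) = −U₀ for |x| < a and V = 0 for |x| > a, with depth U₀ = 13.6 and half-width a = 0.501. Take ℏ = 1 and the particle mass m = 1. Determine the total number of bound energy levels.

N = 2

Define the well-strength parameter z₀ = (a/ℏ)√(2mU₀) = 0.501 × √(2·1·13.6) = 2.613.
A new bound state (alternating even/odd) appears each time z₀ passes a multiple of π/2, so N = ⌊2z₀/π⌋ + 1 = ⌊1.663⌋ + 1 = 2.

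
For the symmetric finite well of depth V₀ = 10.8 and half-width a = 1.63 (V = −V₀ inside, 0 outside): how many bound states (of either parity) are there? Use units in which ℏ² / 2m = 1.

Define the well-strength parameter z₀ = (a/ℏ)√(2mV₀) = 1.63 × √(2·0.5·10.8) = 5.357.
A new bound state (alternating even/odd) appears each time z₀ passes a multiple of π/2, so N = ⌊2z₀/π⌋ + 1 = ⌊3.410⌋ + 1 = 4.

N = 4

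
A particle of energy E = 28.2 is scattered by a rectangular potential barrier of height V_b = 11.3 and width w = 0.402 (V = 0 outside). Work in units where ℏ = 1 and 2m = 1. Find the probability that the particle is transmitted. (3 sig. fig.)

Above the barrier the interior wavenumber is k₂ = √(2m(E − V_b))/ℏ = 4.111, giving phase k₂w = 1.653.
Matching at both interfaces gives T⁻¹ = 1 + V_b² sin²(k₂w) / [4E(E − V_b)] = 1.067, hence T = 0.938.

T = 0.938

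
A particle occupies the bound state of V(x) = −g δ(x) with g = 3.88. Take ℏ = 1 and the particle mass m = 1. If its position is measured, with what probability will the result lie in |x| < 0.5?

The normalised bound state is ψ = √κ e^{−κ|x|} with κ = mg/ℏ² = 3.880.
P(|x| < d) = ∫_{−d}^{d} κ e^{−2κ|x|} dx = 1 − e^{−2κd} = 1 − e^{−3.880} = 0.9793.

P = 0.979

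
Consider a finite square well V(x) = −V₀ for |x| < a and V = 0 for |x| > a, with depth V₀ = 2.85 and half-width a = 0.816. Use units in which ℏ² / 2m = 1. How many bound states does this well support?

N = 1

Define the well-strength parameter z₀ = (a/ℏ)√(2mV₀) = 0.816 × √(2·0.5·2.85) = 1.378.
The even/odd transcendental equations gain one root per π/2 in z₀, giving N = 1 + ⌊2z₀/π⌋ = 1 + ⌊0.8770⌋ = 1.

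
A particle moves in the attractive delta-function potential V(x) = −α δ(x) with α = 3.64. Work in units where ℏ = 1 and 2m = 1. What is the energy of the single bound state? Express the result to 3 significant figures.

E = -3.31

The bound state is ψ(x) = √κ e^{−κ|x|}. The derivative jump ψ'(0⁺) − ψ'(0⁻) = −(2mα/ℏ²)ψ(0) fixes κ = mα/ℏ² = 1.820.
Then E = −ℏ²κ²/(2m) = −mα²/(2ℏ²) = -3.312.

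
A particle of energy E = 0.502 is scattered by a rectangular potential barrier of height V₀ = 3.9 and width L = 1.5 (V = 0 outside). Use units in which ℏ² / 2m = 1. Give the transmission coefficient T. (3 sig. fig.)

Since E < V₀ the interior solution is evanescent with decay constant κ = √(2m(V₀ − E))/ℏ = 1.843.
κL = 2.765, sinh(κL) = 7.908.
The exact tunnelling result is T⁻¹ = 1 + V₀² sinh²(κL) / [4E(V₀ − E)] = 140.4, so T = 0.00712.

T = 0.00712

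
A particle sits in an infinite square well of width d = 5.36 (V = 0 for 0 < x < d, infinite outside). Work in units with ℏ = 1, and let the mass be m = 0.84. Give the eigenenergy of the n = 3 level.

The infinite-well eigenfunctions ψ_n = √(2/d) sin(nπx/d) vanish at both walls, giving E_n = n²π²ℏ²/(2md²).
E_3 = 3² × π² / (2 × 0.84 × 5.36²) = 1.840.

E = 1.84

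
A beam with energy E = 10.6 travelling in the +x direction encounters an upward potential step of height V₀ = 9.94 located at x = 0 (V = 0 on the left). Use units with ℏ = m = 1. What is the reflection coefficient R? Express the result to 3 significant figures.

R = 0.361

The wavenumbers are k₁ = √(2mE)/ℏ = 4.604 on the left and k₂ = √(2m(E − V₀))/ℏ = 1.149 on the right.
Matching ψ and ψ′ at x = 0 gives r = (k₁ − k₂)/(k₁ + k₂), so R = r² = 0.3607 and T = 1 − R = 0.6393.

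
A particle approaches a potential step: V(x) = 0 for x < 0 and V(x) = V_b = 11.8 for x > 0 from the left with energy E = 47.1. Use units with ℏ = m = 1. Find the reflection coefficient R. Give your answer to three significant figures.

R = 0.00518

The wavenumbers are k₁ = √(2mE)/ℏ = 9.706 on the left and k₂ = √(2m(E − V_b))/ℏ = 8.402 on the right.
Continuity of ψ and ψ′ at the step yields the reflection amplitude r = (k₁ − k₂)/(k₁ + k₂) = 0.07197; thus R = |r|² = 0.005180, T = 0.9948.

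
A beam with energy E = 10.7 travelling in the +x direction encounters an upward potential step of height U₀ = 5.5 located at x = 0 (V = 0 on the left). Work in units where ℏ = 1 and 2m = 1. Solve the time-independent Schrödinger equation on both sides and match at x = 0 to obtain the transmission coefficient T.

T = 0.968

On each side the TISE gives plane waves with k = √(2m(E − V))/ℏ: k₁ = √(2·½·10.7) = 3.271, k₂ = √(2·½·5.2) = 2.280.
Continuity of ψ and ψ′ at the step yields the reflection amplitude r = (k₁ − k₂)/(k₁ + k₂) = 0.1785; thus R = |r|² = 0.03185, T = 0.9682.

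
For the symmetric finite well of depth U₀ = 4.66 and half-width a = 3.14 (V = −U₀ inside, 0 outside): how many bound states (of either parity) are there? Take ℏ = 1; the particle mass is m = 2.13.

The dimensionless depth is z₀ = a√(2mU₀)/ℏ = 3.14 × √(19.85) = 13.99.
A new bound state (alternating even/odd) appears each time z₀ passes a multiple of π/2, so N = ⌊2z₀/π⌋ + 1 = ⌊8.907⌋ + 1 = 9.

N = 9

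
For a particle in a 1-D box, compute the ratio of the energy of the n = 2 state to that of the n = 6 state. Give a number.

E_n = n²π²ℏ²/(2mL²) so the ratio is n₂²/n₁² = 4/36 = 0.111111.

0.111111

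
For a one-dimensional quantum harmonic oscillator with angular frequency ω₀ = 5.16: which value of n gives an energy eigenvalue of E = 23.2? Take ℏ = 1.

Invert E_n = (n + ½)ℏω₀: n = E/ℏω₀ − ½ = 3.996, so n = 4.

n = 4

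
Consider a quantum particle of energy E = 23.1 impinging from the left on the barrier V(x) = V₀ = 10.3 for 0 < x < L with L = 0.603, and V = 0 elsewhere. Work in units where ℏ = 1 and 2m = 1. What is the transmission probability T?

Above the barrier the interior wavenumber is k₂ = √(2m(E − V₀))/ℏ = 3.578, giving phase k₂L = 2.157.
Matching at both interfaces gives T⁻¹ = 1 + V₀² sin²(k₂L) / [4E(E − V₀)] = 1.062, hence T = 0.941.

T = 0.941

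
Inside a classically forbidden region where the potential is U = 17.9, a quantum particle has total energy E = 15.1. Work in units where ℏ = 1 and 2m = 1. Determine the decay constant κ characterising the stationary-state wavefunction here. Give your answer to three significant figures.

κ = 1.67

Since E < U the TISE in this region is ψ'' = κ²ψ with κ = √(2m(U − E))/ℏ.
κ = √(2 × 0.5 × 2.8) = 1.673.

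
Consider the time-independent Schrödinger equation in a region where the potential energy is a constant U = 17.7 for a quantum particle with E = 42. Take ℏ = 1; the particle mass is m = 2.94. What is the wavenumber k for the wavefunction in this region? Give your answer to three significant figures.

k = 12.0

With E > U the solution is oscillatory, ψ ∝ e^{±ikx} with k = √(2m(E − U))/ℏ.
k = √(2 × 2.94 × 24.3) = 11.95.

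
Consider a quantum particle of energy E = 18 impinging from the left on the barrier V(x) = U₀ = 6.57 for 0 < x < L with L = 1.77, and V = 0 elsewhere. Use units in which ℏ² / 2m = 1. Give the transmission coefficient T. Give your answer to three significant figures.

T = 0.995

Above the barrier the interior wavenumber is k₂ = √(2m(E − U₀))/ℏ = 3.381, giving phase k₂L = 5.984.
Matching at both interfaces gives T⁻¹ = 1 + U₀² sin²(k₂L) / [4E(E − U₀)] = 1.005, hence T = 0.995.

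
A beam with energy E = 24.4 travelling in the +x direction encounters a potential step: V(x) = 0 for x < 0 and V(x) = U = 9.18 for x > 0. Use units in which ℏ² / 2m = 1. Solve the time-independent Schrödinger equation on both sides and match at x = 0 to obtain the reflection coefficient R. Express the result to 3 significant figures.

On each side the TISE gives plane waves with k = √(2m(E − V))/ℏ: k₁ = √(2·½·24.4) = 4.940, k₂ = √(2·½·15.22) = 3.901.
Continuity of ψ and ψ′ at the step yields the reflection amplitude r = (k₁ − k₂)/(k₁ + k₂) = 0.1174; thus R = |r|² = 0.01379, T = 0.9862.

R = 0.0138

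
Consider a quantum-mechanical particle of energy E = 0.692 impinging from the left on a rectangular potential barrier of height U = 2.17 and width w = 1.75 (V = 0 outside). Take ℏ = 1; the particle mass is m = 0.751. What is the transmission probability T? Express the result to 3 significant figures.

T = 0.0187

E < U: inside the barrier ψ ∝ e^{±κx} with κ = √(2m(U − E))/ℏ = 1.490.
κw = 2.607, sinh(κw) = 6.745.
The exact tunnelling result is T⁻¹ = 1 + U² sinh²(κw) / [4E(U − E)] = 53.37, so T = 0.0187.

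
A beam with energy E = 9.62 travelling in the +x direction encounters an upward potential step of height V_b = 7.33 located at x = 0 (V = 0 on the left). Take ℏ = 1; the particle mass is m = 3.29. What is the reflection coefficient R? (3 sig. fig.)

On each side the TISE gives plane waves with k = √(2m(E − V))/ℏ: k₁ = √(2·3.29·9.62) = 7.956, k₂ = √(2·3.29·2.29) = 3.882.
Continuity of ψ and ψ′ at the step yields the reflection amplitude r = (k₁ − k₂)/(k₁ + k₂) = 0.3442; thus R = |r|² = 0.1185, T = 0.8815.

R = 0.118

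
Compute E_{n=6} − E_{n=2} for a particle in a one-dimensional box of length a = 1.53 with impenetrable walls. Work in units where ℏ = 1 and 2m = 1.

ΔE = 135

E_n = n²π²ℏ²/(2ma²), so ΔE = (6² − 2²) π²ℏ²/(2ma²).
ΔE = 32 × π² / (2 × 0.5 × 1.53²) = 134.9.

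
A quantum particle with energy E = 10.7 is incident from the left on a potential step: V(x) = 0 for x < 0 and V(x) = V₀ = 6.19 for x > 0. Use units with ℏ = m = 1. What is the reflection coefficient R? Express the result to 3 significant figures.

On each side the TISE gives plane waves with k = √(2m(E − V))/ℏ: k₁ = √(2·1·10.7) = 4.626, k₂ = √(2·1·4.51) = 3.003.
Continuity of ψ and ψ′ at the step yields the reflection amplitude r = (k₁ − k₂)/(k₁ + k₂) = 0.2127; thus R = |r|² = 0.04524, T = 0.9548.

R = 0.0452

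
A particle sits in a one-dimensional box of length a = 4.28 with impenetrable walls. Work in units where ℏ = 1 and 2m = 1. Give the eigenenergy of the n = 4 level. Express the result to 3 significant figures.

E = 8.62

The infinite-well eigenfunctions ψ_n = √(2/a) sin(nπx/a) vanish at both walls, giving E_n = n²π²ℏ²/(2ma²).
E_4 = 4² × π² / (2 × 0.5 × 4.28²) = 8.620.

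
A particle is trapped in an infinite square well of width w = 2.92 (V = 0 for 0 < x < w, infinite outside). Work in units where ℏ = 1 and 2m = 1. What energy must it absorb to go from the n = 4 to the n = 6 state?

ΔE = 23.2

E_n = n²π²ℏ²/(2mw²), so ΔE = (6² − 4²) π²ℏ²/(2mw²).
ΔE = 20 × π² / (2 × 0.5 × 2.92²) = 23.15.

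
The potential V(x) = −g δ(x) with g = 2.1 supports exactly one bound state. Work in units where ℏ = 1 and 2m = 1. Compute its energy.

E = -1.10

For x ≠ 0 the bound state is ψ ∝ e^{−κ|x|}; integrating the TISE across the delta gives the cusp condition 2κ = 2mg/ℏ², so κ = 1.050.
Then E = −ℏ²κ²/(2m) = −mg²/(2ℏ²) = -1.103.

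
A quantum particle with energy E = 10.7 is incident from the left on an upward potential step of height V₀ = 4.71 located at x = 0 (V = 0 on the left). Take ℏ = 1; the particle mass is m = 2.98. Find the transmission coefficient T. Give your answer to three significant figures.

T = 0.979

On each side the TISE gives plane waves with k = √(2m(E − V))/ℏ: k₁ = √(2·2.98·10.7) = 7.986, k₂ = √(2·2.98·5.99) = 5.975.
Matching ψ and ψ′ at x = 0 gives r = (k₁ − k₂)/(k₁ + k₂), so R = r² = 0.02074 and T = 1 − R = 0.9793.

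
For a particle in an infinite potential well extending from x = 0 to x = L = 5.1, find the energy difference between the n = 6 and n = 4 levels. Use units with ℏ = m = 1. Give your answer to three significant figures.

E_n = n²π²ℏ²/(2mL²), so ΔE = (6² − 4²) π²ℏ²/(2mL²).
ΔE = 20 × π² / (2 × 1 × 5.1²) = 3.795.

ΔE = 3.79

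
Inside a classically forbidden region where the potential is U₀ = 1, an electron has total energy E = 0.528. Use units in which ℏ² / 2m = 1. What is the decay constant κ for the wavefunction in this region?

Since E < U₀ the TISE in this region is ψ'' = κ²ψ with κ = √(2m(U₀ − E))/ℏ.
κ = √(2 × 0.5 × 0.472) = 0.6870.

κ = 0.687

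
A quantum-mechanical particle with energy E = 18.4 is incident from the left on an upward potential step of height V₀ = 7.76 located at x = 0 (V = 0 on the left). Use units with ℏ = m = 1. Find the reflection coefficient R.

R = 0.0185

On each side the TISE gives plane waves with k = √(2m(E − V))/ℏ: k₁ = √(2·1·18.4) = 6.066, k₂ = √(2·1·10.64) = 4.613.
Matching ψ and ψ′ at x = 0 gives r = (k₁ − k₂)/(k₁ + k₂), so R = r² = 0.01852 and T = 1 − R = 0.9815.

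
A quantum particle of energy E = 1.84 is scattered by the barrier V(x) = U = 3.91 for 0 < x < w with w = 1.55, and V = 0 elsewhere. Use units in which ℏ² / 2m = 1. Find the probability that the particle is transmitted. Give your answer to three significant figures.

Since E < U the interior solution is evanescent with decay constant κ = √(2m(U − E))/ℏ = 1.439.
κw = 2.230, sinh(κw) = 4.596.
The exact tunnelling result is T⁻¹ = 1 + U² sinh²(κw) / [4E(U − E)] = 22.20, so T = 0.0450.

T = 0.0450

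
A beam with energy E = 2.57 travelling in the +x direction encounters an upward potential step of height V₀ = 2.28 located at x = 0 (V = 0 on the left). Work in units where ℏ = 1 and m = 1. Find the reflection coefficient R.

On each side the TISE gives plane waves with k = √(2m(E − V))/ℏ: k₁ = √(2·1·2.57) = 2.267, k₂ = √(2·1·0.29) = 0.7616.
Continuity of ψ and ψ′ at the step yields the reflection amplitude r = (k₁ − k₂)/(k₁ + k₂) = 0.4971; thus R = |r|² = 0.2471, T = 0.7529.

R = 0.247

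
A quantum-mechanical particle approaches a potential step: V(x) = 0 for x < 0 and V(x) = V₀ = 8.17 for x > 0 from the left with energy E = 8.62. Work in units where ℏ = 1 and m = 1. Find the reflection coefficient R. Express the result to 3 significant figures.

On each side the TISE gives plane waves with k = √(2m(E − V))/ℏ: k₁ = √(2·1·8.62) = 4.152, k₂ = √(2·1·0.45) = 0.9487.
Matching ψ and ψ′ at x = 0 gives r = (k₁ − k₂)/(k₁ + k₂), so R = r² = 0.3944 and T = 1 − R = 0.6056.

R = 0.394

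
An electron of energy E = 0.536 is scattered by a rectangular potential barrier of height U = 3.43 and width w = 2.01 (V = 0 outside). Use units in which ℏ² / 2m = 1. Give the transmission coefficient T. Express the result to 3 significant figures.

Since E < U the interior solution is evanescent with decay constant κ = √(2m(U − E))/ℏ = 1.701.
κw = 3.419, sinh(κw) = 15.26.
Matching ψ, ψ′ at both faces gives T = [1 + U² sinh²(κw) / (4E(U − E))]⁻¹ = 1/442.5 = 0.00226.

T = 0.00226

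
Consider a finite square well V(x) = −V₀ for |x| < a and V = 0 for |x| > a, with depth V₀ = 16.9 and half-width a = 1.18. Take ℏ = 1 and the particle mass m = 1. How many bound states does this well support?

The dimensionless depth is z₀ = a√(2mV₀)/ℏ = 1.18 × √(33.80) = 6.860.
A new bound state (alternating even/odd) appears each time z₀ passes a multiple of π/2, so N = ⌊2z₀/π⌋ + 1 = ⌊4.367⌋ + 1 = 5.

N = 5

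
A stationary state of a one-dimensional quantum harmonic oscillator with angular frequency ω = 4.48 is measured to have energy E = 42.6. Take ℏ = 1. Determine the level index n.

Invert E_n = (n + ½)ℏω: n = E/ℏω − ½ = 9.009, so n = 9.

n = 9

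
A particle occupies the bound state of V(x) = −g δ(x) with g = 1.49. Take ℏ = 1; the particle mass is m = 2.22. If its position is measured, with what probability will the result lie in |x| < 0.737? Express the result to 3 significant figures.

The normalised bound state is ψ = √κ e^{−κ|x|} with κ = mg/ℏ² = 3.308.
P(|x| < d) = ∫_{−d}^{d} κ e^{−2κ|x|} dx = 1 − e^{−2κd} = 1 − e^{−4.876} = 0.9924.

P = 0.992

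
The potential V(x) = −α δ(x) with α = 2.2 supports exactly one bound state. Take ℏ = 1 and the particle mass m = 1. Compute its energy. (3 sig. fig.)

E = -2.42

For x ≠ 0 the bound state is ψ ∝ e^{−κ|x|}; integrating the TISE across the delta gives the cusp condition 2κ = 2mα/ℏ², so κ = 2.200.
Then E = −ℏ²κ²/(2m) = −mα²/(2ℏ²) = -2.420.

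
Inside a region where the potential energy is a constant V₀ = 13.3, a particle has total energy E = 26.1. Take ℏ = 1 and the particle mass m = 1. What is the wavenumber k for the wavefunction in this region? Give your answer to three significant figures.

With E > V₀ the solution is oscillatory, ψ ∝ e^{±ikx} with k = √(2m(E − V₀))/ℏ.
k = √(2 × 1 × 12.8) = 5.060.

k = 5.06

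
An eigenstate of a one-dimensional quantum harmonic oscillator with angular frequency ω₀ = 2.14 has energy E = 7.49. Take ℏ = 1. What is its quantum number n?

n = 3

E_n = ℏω₀(n + ½) ⇒ n = E/(ℏω₀) − ½ = 7.49/2.14 − 0.5 = 3.000 → n = 3.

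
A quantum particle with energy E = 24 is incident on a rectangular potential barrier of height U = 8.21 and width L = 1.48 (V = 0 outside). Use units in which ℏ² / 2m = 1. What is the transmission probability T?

T = 0.993

Above the barrier the interior wavenumber is k₂ = √(2m(E − U))/ℏ = 3.974, giving phase k₂L = 5.881.
T = [1 + U² sin²(k₂L) / (4E(E − U))]⁻¹ = 1/1.007 = 0.993.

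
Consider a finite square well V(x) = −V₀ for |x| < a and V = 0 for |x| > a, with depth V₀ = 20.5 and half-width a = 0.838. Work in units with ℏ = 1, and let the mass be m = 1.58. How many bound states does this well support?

The dimensionless depth is z₀ = a√(2mV₀)/ℏ = 0.838 × √(64.78) = 6.745.
The even/odd transcendental equations gain one root per π/2 in z₀, giving N = 1 + ⌊2z₀/π⌋ = 1 + ⌊4.294⌋ = 5.

N = 5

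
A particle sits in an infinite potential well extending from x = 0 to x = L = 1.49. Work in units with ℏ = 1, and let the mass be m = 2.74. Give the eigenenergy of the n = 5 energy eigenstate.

Requiring ψ(0) = ψ(L) = 0 quantises k = nπ/L, hence E_n = ℏ²k²/2m = n²π²ℏ²/(2mL²).
E_5 = 5² × π² / (2 × 2.74 × 1.49²) = 20.28.

E = 20.3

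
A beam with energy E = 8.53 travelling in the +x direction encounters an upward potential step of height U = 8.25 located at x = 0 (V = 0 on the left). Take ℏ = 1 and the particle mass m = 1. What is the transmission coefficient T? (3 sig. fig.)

T = 0.519

The wavenumbers are k₁ = √(2mE)/ℏ = 4.130 on the left and k₂ = √(2m(E − U))/ℏ = 0.7483 on the right.
Continuity of ψ and ψ′ at the step yields the reflection amplitude r = (k₁ − k₂)/(k₁ + k₂) = 0.6932; thus R = |r|² = 0.4806, T = 0.5194.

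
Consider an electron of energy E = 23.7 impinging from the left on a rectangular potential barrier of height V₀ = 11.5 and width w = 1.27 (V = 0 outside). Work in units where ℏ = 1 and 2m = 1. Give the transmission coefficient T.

T = 0.904

Above the barrier the interior wavenumber is k₂ = √(2m(E − V₀))/ℏ = 3.493, giving phase k₂w = 4.436.
T = [1 + V₀² sin²(k₂w) / (4E(E − V₀))]⁻¹ = 1/1.106 = 0.904.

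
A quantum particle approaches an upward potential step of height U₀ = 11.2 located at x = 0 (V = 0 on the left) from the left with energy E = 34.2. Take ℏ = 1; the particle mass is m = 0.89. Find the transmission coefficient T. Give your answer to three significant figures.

The wavenumbers are k₁ = √(2mE)/ℏ = 7.802 on the left and k₂ = √(2m(E − U₀))/ℏ = 6.398 on the right.
Continuity of ψ and ψ′ at the step yields the reflection amplitude r = (k₁ − k₂)/(k₁ + k₂) = 0.09886; thus R = |r|² = 0.009773, T = 0.9902.

T = 0.990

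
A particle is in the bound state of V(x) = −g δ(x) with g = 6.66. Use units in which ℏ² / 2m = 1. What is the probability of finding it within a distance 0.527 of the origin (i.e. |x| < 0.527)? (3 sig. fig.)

P = 0.970

The normalised bound state is ψ = √κ e^{−κ|x|} with κ = mg/ℏ² = 3.330.
P(|x| < d) = ∫_{−d}^{d} κ e^{−2κ|x|} dx = 1 − e^{−2κd} = 1 − e^{−3.510} = 0.9701.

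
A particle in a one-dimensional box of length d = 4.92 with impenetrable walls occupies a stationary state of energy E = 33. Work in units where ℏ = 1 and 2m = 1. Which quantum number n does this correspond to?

From E_n = n²π²ℏ²/(2md²) invert to n = √(2md²E)/(πℏ).
n = (4.92/π) × √(2 × 0.5 × 33) = 8.996 → n = 9.

n = 9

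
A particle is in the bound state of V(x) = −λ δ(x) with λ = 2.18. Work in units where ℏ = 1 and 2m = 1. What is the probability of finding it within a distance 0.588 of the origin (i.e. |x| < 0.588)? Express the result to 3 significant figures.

P = 0.722

The normalised bound state is ψ = √κ e^{−κ|x|} with κ = mλ/ℏ² = 1.090.
P(|x| < d) = ∫_{−d}^{d} κ e^{−2κ|x|} dx = 1 − e^{−2κd} = 1 − e^{−1.282} = 0.7225.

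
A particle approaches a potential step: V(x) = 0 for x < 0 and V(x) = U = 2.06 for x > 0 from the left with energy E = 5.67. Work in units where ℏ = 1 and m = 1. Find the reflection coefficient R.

The wavenumbers are k₁ = √(2mE)/ℏ = 3.367 on the left and k₂ = √(2m(E − U))/ℏ = 2.687 on the right.
Matching ψ and ψ′ at x = 0 gives r = (k₁ − k₂)/(k₁ + k₂), so R = r² = 0.01263 and T = 1 − R = 0.9874.

R = 0.0126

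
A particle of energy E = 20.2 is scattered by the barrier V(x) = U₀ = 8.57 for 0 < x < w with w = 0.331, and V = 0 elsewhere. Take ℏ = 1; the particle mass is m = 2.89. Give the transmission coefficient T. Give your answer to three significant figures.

T = 0.987

E > U₀: inside the barrier k₂ = √(2m(E − U₀))/ℏ = 8.199, k₂w = 2.714.
Matching at both interfaces gives T⁻¹ = 1 + U₀² sin²(k₂w) / [4E(E − U₀)] = 1.013, hence T = 0.987.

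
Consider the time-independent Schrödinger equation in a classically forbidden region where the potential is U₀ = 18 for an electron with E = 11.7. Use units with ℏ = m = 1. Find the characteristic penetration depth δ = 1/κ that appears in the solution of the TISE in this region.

Since E < U₀ the TISE in this region is ψ'' = κ²ψ with κ = √(2m(U₀ − E))/ℏ.
κ = √(2 × 1 × 6.3) = 3.550. The penetration depth is δ = 1/κ = 0.282.

δ = 0.282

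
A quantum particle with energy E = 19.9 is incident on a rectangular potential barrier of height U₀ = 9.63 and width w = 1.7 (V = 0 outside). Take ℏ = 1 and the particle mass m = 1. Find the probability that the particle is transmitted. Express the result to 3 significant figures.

E > U₀: inside the barrier k₂ = √(2m(E − U₀))/ℏ = 4.532, k₂w = 7.705.
Matching at both interfaces gives T⁻¹ = 1 + U₀² sin²(k₂w) / [4E(E − U₀)] = 1.111, hence T = 0.900.

T = 0.900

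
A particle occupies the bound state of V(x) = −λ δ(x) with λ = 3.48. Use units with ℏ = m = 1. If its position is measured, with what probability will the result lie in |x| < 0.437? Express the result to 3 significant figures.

P = 0.952

The normalised bound state is ψ = √κ e^{−κ|x|} with κ = mλ/ℏ² = 3.480.
P(|x| < d) = ∫_{−d}^{d} κ e^{−2κ|x|} dx = 1 − e^{−2κd} = 1 − e^{−3.042} = 0.9522.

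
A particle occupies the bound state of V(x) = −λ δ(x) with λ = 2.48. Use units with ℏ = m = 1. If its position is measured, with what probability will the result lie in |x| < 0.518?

P = 0.923

The normalised bound state is ψ = √κ e^{−κ|x|} with κ = mλ/ℏ² = 2.480.
P(|x| < d) = ∫_{−d}^{d} κ e^{−2κ|x|} dx = 1 − e^{−2κd} = 1 − e^{−2.569} = 0.9234.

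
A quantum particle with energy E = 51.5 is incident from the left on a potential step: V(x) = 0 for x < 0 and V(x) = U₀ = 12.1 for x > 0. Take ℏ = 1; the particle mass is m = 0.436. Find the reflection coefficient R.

The wavenumbers are k₁ = √(2mE)/ℏ = 6.701 on the left and k₂ = √(2m(E − U₀))/ℏ = 5.861 on the right.
Matching ψ and ψ′ at x = 0 gives r = (k₁ − k₂)/(k₁ + k₂), so R = r² = 0.004469 and T = 1 − R = 0.9955.

R = 0.00447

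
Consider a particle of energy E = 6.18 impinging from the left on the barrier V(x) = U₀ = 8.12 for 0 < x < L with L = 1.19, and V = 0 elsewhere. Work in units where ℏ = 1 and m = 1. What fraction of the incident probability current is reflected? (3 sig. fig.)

R = 0.973

Since E < U₀ the interior solution is evanescent with decay constant κ = √(2m(U₀ − E))/ℏ = 1.970.
κL = 2.344, sinh(κL) = 5.164.
The exact tunnelling result is T⁻¹ = 1 + U₀² sinh²(κL) / [4E(U₀ − E)] = 37.66, so T = 0.0266.
R = 1 − T = 0.973.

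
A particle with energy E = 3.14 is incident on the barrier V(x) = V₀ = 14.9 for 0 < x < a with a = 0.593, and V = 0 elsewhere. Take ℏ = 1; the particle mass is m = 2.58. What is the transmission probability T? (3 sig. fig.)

E < V₀: inside the barrier ψ ∝ e^{±κx} with κ = √(2m(V₀ − E))/ℏ = 7.790.
κa = 4.619, sinh(κa) = 50.71.
The exact tunnelling result is T⁻¹ = 1 + V₀² sinh²(κa) / [4E(V₀ − E)] = 3866, so T = 0.000259.

T = 0.000259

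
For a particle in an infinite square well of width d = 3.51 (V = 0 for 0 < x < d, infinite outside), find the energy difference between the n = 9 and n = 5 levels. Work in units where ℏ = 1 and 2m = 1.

ΔE = 44.9

E_n = n²π²ℏ²/(2md²), so ΔE = (9² − 5²) π²ℏ²/(2md²).
ΔE = 56 × π² / (2 × 0.5 × 3.51²) = 44.86.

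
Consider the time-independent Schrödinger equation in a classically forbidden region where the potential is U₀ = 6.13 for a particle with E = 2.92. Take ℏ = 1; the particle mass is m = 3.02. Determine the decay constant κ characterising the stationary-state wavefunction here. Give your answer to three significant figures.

κ = 4.40

Since E < U₀ the TISE in this region is ψ'' = κ²ψ with κ = √(2m(U₀ − E))/ℏ.
κ = √(2 × 3.02 × 3.21) = 4.403.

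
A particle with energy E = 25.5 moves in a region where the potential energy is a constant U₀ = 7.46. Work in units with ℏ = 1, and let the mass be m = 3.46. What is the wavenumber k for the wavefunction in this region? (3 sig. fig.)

k = 11.2

With E > U₀ the solution is oscillatory, ψ ∝ e^{±ikx} with k = √(2m(E − U₀))/ℏ.
k = √(2 × 3.46 × 18.04) = 11.17.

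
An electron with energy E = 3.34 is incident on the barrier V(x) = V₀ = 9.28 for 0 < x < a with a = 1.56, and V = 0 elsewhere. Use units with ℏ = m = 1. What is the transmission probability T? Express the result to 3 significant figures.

T = 0.0000787

E < V₀: inside the barrier ψ ∝ e^{±κx} with κ = √(2m(V₀ − E))/ℏ = 3.447.
κa = 5.377, sinh(κa) = 108.2.
Matching ψ, ψ′ at both faces gives T = [1 + V₀² sinh²(κa) / (4E(V₀ − E))]⁻¹ = 1/12700 = 0.0000787.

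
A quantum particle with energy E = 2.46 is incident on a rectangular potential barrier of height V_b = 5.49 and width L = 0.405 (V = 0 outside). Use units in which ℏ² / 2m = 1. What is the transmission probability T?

T = 0.628

Since E < V_b the interior solution is evanescent with decay constant κ = √(2m(V_b − E))/ℏ = 1.741.
κL = 0.7050, sinh(κL) = 0.7648.
The exact tunnelling result is T⁻¹ = 1 + V_b² sinh²(κL) / [4E(V_b − E)] = 1.591, so T = 0.628.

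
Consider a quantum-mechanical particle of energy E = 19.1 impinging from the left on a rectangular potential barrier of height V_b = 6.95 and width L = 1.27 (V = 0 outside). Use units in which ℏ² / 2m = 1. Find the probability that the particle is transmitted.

T = 0.954

E > V_b: inside the barrier k₂ = √(2m(E − V_b))/ℏ = 3.486, k₂L = 4.427.
T = [1 + V_b² sin²(k₂L) / (4E(E − V_b))]⁻¹ = 1/1.048 = 0.954.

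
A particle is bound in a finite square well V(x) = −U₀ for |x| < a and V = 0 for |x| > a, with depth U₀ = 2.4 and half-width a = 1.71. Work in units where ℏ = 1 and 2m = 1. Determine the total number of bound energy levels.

Define the well-strength parameter z₀ = (a/ℏ)√(2mU₀) = 1.71 × √(2·0.5·2.4) = 2.649.
The even/odd transcendental equations gain one root per π/2 in z₀, giving N = 1 + ⌊2z₀/π⌋ = 1 + ⌊1.686⌋ = 2.

N = 2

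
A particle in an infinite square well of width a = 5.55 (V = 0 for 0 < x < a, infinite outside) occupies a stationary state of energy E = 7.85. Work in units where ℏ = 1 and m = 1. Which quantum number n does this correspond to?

For an infinite well E_n = n²π²ℏ²/(2ma²), so n = (a/πℏ)√(2mE).
n = (5.55/π) × √(2 × 1 × 7.85) = 7.000 → n = 7.

n = 7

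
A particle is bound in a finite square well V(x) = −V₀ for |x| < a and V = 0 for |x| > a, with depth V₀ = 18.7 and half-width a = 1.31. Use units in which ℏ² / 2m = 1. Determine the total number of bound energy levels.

N = 4

The dimensionless depth is z₀ = a√(2mV₀)/ℏ = 1.31 × √(18.70) = 5.665.
The even/odd transcendental equations gain one root per π/2 in z₀, giving N = 1 + ⌊2z₀/π⌋ = 1 + ⌊3.606⌋ = 4.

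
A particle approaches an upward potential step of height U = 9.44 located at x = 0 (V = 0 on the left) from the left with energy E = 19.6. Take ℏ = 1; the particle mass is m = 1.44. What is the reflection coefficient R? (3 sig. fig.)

R = 0.0265

The wavenumbers are k₁ = √(2mE)/ℏ = 7.513 on the left and k₂ = √(2m(E − U))/ℏ = 5.409 on the right.
Continuity of ψ and ψ′ at the step yields the reflection amplitude r = (k₁ − k₂)/(k₁ + k₂) = 0.1628; thus R = |r|² = 0.02651, T = 0.9735.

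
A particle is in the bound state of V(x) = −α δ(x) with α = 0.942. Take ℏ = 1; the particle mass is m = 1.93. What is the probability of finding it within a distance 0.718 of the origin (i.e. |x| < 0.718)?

The normalised bound state is ψ = √κ e^{−κ|x|} with κ = mα/ℏ² = 1.818.
P(|x| < d) = ∫_{−d}^{d} κ e^{−2κ|x|} dx = 1 − e^{−2κd} = 1 − e^{−2.611} = 0.9265.

P = 0.927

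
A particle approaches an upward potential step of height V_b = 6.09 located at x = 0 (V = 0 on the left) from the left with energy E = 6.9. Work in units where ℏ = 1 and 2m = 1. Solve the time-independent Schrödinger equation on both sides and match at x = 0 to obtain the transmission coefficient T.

T = 0.760

On each side the TISE gives plane waves with k = √(2m(E − V))/ℏ: k₁ = √(2·½·6.9) = 2.627, k₂ = √(2·½·0.81) = 0.9000.
Matching ψ and ψ′ at x = 0 gives r = (k₁ − k₂)/(k₁ + k₂), so R = r² = 0.2397 and T = 1 − R = 0.7603.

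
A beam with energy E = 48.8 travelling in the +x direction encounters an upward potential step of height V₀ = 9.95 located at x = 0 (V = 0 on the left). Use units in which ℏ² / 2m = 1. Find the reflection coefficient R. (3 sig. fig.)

The wavenumbers are k₁ = √(2mE)/ℏ = 6.986 on the left and k₂ = √(2m(E − V₀))/ℏ = 6.233 on the right.
Continuity of ψ and ψ′ at the step yields the reflection amplitude r = (k₁ − k₂)/(k₁ + k₂) = 0.05694; thus R = |r|² = 0.003243, T = 0.9968.

R = 0.00324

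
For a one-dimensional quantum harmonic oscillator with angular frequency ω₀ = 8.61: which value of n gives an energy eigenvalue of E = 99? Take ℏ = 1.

n = 11

Invert E_n = (n + ½)ℏω₀: n = E/ℏω₀ − ½ = 10.998, so n = 11.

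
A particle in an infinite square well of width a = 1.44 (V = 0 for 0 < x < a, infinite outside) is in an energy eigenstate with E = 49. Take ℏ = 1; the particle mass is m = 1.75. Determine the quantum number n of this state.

For an infinite well E_n = n²π²ℏ²/(2ma²), so n = (a/πℏ)√(2mE).
n = (1.44/π) × √(2 × 1.75 × 49) = 6.003 → n = 6.

n = 6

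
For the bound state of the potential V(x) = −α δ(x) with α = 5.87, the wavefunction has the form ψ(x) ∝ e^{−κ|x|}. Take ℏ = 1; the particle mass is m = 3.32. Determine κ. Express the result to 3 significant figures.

κ = 19.5

Integrating the TISE across x = 0 gives the cusp condition ψ'(0⁺) − ψ'(0⁻) = −(2mα/ℏ²)ψ(0).
With ψ ∝ e^{−κ|x|} this yields −2κ = −2mα/ℏ², so κ = mα/ℏ² = 19.49.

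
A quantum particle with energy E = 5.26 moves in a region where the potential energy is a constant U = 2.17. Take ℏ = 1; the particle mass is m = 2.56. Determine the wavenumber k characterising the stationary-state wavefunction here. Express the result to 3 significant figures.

k = 3.98

With E > U the solution is oscillatory, ψ ∝ e^{±ikx} with k = √(2m(E − U))/ℏ.
k = √(2 × 2.56 × 3.09) = 3.978.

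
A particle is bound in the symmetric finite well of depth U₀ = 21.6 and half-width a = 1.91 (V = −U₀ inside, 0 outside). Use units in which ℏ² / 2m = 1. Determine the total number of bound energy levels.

N = 6

Define the well-strength parameter z₀ = (a/ℏ)√(2mU₀) = 1.91 × √(2·0.5·21.6) = 8.877.
A new bound state (alternating even/odd) appears each time z₀ passes a multiple of π/2, so N = ⌊2z₀/π⌋ + 1 = ⌊5.651⌋ + 1 = 6.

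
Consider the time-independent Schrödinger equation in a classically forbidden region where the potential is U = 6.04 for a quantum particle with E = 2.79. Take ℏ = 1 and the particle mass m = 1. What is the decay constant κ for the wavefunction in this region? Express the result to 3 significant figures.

Since E < U the TISE in this region is ψ'' = κ²ψ with κ = √(2m(U − E))/ℏ.
κ = √(2 × 1 × 3.25) = 2.550.

κ = 2.55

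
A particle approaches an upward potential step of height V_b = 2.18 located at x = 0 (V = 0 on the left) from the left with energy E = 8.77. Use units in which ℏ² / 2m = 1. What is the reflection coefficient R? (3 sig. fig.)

On each side the TISE gives plane waves with k = √(2m(E − V))/ℏ: k₁ = √(2·½·8.77) = 2.961, k₂ = √(2·½·6.59) = 2.567.
Matching ψ and ψ′ at x = 0 gives r = (k₁ − k₂)/(k₁ + k₂), so R = r² = 0.005087 and T = 1 − R = 0.9949.

R = 0.00509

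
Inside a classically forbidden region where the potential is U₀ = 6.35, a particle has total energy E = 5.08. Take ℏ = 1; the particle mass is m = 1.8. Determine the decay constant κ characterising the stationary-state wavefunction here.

κ = 2.14

Since E < U₀ the TISE in this region is ψ'' = κ²ψ with κ = √(2m(U₀ − E))/ℏ.
κ = √(2 × 1.8 × 1.27) = 2.138.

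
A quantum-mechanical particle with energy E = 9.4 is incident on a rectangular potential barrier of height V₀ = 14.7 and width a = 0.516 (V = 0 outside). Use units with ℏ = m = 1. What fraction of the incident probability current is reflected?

E < V₀: inside the barrier ψ ∝ e^{±κx} with κ = √(2m(V₀ − E))/ℏ = 3.256.
κa = 1.680, sinh(κa) = 2.590.
The exact tunnelling result is T⁻¹ = 1 + V₀² sinh²(κa) / [4E(V₀ − E)] = 8.271, so T = 0.121.
R = 1 − T = 0.879.

R = 0.879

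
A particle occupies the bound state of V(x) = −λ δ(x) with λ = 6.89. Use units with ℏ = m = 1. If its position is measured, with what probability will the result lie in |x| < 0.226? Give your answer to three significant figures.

P = 0.956

The normalised bound state is ψ = √κ e^{−κ|x|} with κ = mλ/ℏ² = 6.890.
P(|x| < d) = ∫_{−d}^{d} κ e^{−2κ|x|} dx = 1 − e^{−2κd} = 1 − e^{−3.114} = 0.9556.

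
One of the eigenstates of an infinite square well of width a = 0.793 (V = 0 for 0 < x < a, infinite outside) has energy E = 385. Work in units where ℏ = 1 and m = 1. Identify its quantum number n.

From E_n = n²π²ℏ²/(2ma²) invert to n = √(2ma²E)/(πℏ).
n = (0.793/π) × √(2 × 1 × 385) = 7.004 → n = 7.

n = 7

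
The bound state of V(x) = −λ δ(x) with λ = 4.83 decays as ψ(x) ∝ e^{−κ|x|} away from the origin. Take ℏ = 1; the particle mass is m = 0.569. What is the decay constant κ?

κ = 2.75

Integrate −(ℏ²/2m)ψ'' − λδ(x)ψ = Eψ from −ε to +ε: the ψ'' term gives ψ'(0⁺) − ψ'(0⁻) and the δ term gives −(2mλ/ℏ²)ψ(0).
With ψ ∝ e^{−κ|x|} this yields −2κ = −2mλ/ℏ², so κ = mλ/ℏ² = 2.748.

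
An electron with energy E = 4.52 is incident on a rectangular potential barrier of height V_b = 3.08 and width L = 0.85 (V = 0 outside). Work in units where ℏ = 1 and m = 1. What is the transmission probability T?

T = 0.736

Above the barrier the interior wavenumber is k₂ = √(2m(E − V_b))/ℏ = 1.697, giving phase k₂L = 1.442.
T = [1 + V_b² sin²(k₂L) / (4E(E − V_b))]⁻¹ = 1/1.358 = 0.736.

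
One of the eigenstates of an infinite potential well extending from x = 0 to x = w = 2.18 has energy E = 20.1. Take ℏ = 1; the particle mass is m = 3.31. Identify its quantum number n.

n = 8

For an infinite well E_n = n²π²ℏ²/(2mw²), so n = (w/πℏ)√(2mE).
n = (2.18/π) × √(2 × 3.31 × 20.1) = 8.004 → n = 8.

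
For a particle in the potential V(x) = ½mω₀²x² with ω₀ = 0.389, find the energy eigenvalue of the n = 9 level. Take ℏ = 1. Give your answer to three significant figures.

E = 3.70

The oscillator eigenvalues are E_n = ℏω₀(n + ½), so E_9 = 0.389 × 9.5 = 3.696.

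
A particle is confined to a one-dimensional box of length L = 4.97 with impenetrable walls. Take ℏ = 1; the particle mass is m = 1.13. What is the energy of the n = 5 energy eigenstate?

Requiring ψ(0) = ψ(L) = 0 quantises k = nπ/L, hence E_n = ℏ²k²/2m = n²π²ℏ²/(2mL²).
E_5 = 5² × π² / (2 × 1.13 × 4.97²) = 4.420.

E = 4.42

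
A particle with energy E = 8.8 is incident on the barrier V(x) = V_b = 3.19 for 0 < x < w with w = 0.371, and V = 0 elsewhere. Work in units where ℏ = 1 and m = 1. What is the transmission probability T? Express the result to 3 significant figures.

E > V_b: inside the barrier k₂ = √(2m(E − V_b))/ℏ = 3.350, k₂w = 1.243.
T = [1 + V_b² sin²(k₂w) / (4E(E − V_b))]⁻¹ = 1/1.046 = 0.956.

T = 0.956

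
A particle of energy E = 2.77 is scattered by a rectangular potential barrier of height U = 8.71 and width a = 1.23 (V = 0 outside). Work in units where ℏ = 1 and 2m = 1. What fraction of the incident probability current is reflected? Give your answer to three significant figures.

R = 0.991

Since E < U the interior solution is evanescent with decay constant κ = √(2m(U − E))/ℏ = 2.437.
κa = 2.998, sinh(κa) = 9.995.
The exact tunnelling result is T⁻¹ = 1 + U² sinh²(κa) / [4E(U − E)] = 116.2, so T = 0.00861.
R = 1 − T = 0.991.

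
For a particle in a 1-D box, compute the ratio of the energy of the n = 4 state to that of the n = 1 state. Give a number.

Since E_n ∝ n², the ratio is (4/1)² = 16.

16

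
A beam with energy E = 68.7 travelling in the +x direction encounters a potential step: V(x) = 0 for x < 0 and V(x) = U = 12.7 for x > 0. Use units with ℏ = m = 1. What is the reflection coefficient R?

The wavenumbers are k₁ = √(2mE)/ℏ = 11.72 on the left and k₂ = √(2m(E − U))/ℏ = 10.58 on the right.
Matching ψ and ψ′ at x = 0 gives r = (k₁ − k₂)/(k₁ + k₂), so R = r² = 0.002607 and T = 1 − R = 0.9974.

R = 0.00261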